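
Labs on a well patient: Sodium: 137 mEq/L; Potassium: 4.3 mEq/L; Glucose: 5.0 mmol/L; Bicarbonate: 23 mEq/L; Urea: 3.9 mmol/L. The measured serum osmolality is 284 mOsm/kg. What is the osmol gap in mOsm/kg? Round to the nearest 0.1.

Calculated osmolality = 2·Na + glucose + urea
= 2·137 + 5 + 3.9
= 274 + 5 + 3.90
= 282.9 mOsm/kg ≈ 282.9 mOsm/kg
Osmolar gap = measured − calculated = 284 − 282.9 = 1.1 mOsm/kg

1.1 mOsm/kg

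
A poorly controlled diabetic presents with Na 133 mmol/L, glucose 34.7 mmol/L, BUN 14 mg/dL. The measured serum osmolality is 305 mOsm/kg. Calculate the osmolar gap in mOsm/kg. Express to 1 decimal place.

Calculated osmolality = 2·Na + glucose + BUN/2.8
= 2·133 + 34.7 + 14/2.8
= 266 + 34.70 + 5
= 305.7 mOsm/kg ≈ 305.7 mOsm/kg
Osmolar gap = measured − calculated = 305 − 305.7 = -0.7 mOsm/kg

-0.7 mOsm/kg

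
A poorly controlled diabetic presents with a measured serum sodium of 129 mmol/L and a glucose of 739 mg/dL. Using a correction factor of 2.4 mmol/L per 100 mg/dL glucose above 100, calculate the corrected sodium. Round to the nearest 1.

144 mmol/L

Corrected Na = measured Na + 2.4 · (glucose − 100)/100
= 129 + 2.4 · (739 − 100)/100
= 129 + 15.3
= 144.3 mmol/L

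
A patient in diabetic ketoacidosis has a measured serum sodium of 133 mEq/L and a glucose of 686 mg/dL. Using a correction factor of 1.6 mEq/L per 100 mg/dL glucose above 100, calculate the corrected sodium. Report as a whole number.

142 mEq/L

Corrected Na = measured Na + 1.6 · (glucose − 100)/100
= 133 + 1.6 · (686 − 100)/100
= 133 + 9.4
= 142.4 mEq/L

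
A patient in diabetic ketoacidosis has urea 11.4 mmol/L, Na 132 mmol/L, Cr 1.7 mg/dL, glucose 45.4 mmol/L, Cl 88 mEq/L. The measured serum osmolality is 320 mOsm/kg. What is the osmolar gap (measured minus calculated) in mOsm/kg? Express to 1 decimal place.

Calculated osmolality = 2·Na + glucose + urea
= 2·132 + 45.4 + 11.4
= 264 + 45.40 + 11.40
= 320.8 mOsm/kg ≈ 320.8 mOsm/kg
Osmolar gap = measured − calculated = 320 − 320.8 = -0.8 mOsm/kg

-0.8 mOsm/kg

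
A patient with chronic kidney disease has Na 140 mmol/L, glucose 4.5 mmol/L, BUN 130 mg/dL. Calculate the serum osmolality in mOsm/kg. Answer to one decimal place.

330.9 mOsm/kg

Calculated osmolality = 2·Na + glucose + BUN/2.8
= 2·140 + 4.5 + 130/2.8
= 280 + 4.50 + 46.43
= 330.93 mOsm/kg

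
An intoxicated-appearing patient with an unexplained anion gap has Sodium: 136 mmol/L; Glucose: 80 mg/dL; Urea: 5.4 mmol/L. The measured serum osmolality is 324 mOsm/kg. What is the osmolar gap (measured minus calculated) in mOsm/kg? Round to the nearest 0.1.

Calculated osmolality = 2·Na + glucose/18 + urea
= 2·136 + 80/18 + 5.4
= 272 + 4.44 + 5.40
= 281.84 mOsm/kg ≈ 281.8 mOsm/kg
Osmolar gap = measured − calculated = 324 − 281.8 = 42.2 mOsm/kg

42.2 mOsm/kg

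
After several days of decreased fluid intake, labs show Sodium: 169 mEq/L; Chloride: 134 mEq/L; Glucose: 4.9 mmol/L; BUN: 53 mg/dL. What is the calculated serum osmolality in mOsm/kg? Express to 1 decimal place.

361.8 mOsm/kg

Calculated osmolality = 2·Na + glucose + BUN/2.8
= 2·169 + 4.9 + 53/2.8
= 338 + 4.90 + 18.93
= 361.83 mOsm/kg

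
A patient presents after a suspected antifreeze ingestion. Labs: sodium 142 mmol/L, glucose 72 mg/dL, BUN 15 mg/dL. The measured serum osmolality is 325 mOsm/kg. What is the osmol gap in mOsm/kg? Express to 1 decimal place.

Calculated osmolality = 2·Na + glucose/18 + BUN/2.8
= 2·142 + 72/18 + 15/2.8
= 284 + 4 + 5.36
= 293.36 mOsm/kg ≈ 293.4 mOsm/kg
Osmolar gap = measured − calculated = 325 − 293.4 = 31.6 mOsm/kg

31.6 mOsm/kg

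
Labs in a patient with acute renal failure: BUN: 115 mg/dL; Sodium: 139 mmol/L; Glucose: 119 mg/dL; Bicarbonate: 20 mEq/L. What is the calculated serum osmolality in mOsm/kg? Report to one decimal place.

325.7 mOsm/kg

Calculated osmolality = 2·Na + glucose/18 + BUN/2.8
= 2·139 + 119/18 + 115/2.8
= 278 + 6.61 + 41.07
= 325.68 mOsm/kg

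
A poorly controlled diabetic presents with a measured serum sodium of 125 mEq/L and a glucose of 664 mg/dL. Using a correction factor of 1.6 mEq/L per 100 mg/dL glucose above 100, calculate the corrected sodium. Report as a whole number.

134 mEq/L

Corrected Na = measured Na + 1.6 · (glucose − 100)/100
= 125 + 1.6 · (664 − 100)/100
= 125 + 9
= 134 mEq/L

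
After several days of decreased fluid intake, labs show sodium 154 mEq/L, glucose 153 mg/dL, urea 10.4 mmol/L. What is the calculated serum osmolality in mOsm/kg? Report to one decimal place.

Calculated osmolality = 2·Na + glucose/18 + urea
= 2·154 + 153/18 + 10.4
= 308 + 8.50 + 10.40
= 326.9 mOsm/kg

326.9 mOsm/kg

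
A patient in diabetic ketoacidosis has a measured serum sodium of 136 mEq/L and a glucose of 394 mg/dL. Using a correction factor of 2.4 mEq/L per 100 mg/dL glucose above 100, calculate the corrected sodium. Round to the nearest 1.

Corrected Na = measured Na + 2.4 · (glucose − 100)/100
= 136 + 2.4 · (394 − 100)/100
= 136 + 7.1
= 143.1 mEq/L

143 mEq/L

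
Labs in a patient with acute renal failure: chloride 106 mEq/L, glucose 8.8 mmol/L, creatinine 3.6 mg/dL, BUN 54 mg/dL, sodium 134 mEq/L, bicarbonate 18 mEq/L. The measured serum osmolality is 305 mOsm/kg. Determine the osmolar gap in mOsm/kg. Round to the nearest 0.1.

8.9 mOsm/kg

Calculated osmolality = 2·Na + glucose + BUN/2.8
= 2·134 + 8.8 + 54/2.8
= 268 + 8.80 + 19.29
= 296.09 mOsm/kg ≈ 296.1 mOsm/kg
Osmolar gap = measured − calculated = 305 − 296.1 = 8.9 mOsm/kg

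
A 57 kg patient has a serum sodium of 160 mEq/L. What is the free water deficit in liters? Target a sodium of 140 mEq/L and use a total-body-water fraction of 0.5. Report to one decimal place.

TBW = 0.5 · 57 = 28.5 L
Free water deficit = TBW · (Na/140 − 1)
= 28.5 · (160/140 − 1)
= 28.5 · 0.1429
= 4.07 L

4.1 L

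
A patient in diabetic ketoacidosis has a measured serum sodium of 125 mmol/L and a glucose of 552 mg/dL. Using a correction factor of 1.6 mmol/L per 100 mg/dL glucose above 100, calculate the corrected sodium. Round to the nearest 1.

132 mmol/L

Corrected Na = measured Na + 1.6 · (glucose − 100)/100
= 125 + 1.6 · (552 − 100)/100
= 125 + 7.2
= 132.2 mmol/L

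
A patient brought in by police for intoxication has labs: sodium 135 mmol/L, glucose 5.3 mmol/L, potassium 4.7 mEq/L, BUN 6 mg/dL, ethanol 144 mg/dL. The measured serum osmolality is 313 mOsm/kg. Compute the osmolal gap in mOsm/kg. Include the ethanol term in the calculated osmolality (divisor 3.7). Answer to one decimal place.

-3.4 mOsm/kg

Calculated osmolality = 2·Na + glucose + BUN/2.8 + ethanol/3.7
= 2·135 + 5.3 + 6/2.8 + 144/3.7
= 270 + 5.30 + 2.14 + 38.92
= 316.36 mOsm/kg ≈ 316.4 mOsm/kg
Osmolar gap = measured − calculated = 313 − 316.4 = -3.4 mOsm/kg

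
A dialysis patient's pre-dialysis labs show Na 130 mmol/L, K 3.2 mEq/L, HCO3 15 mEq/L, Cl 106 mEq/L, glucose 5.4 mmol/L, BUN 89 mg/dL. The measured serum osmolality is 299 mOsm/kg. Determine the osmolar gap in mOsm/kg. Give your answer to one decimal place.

Calculated osmolality = 2·Na + glucose + BUN/2.8
= 2·130 + 5.4 + 89/2.8
= 260 + 5.40 + 31.79
= 297.19 mOsm/kg ≈ 297.2 mOsm/kg
Osmolar gap = measured − calculated = 299 − 297.2 = 1.8 mOsm/kg

1.8 mOsm/kg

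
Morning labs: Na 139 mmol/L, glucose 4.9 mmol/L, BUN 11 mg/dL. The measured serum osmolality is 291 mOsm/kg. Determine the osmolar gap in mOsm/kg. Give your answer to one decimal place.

4.2 mOsm/kg

Calculated osmolality = 2·Na + glucose + BUN/2.8
= 2·139 + 4.9 + 11/2.8
= 278 + 4.90 + 3.93
= 286.83 mOsm/kg ≈ 286.8 mOsm/kg
Osmolar gap = measured − calculated = 291 − 286.8 = 4.2 mOsm/kg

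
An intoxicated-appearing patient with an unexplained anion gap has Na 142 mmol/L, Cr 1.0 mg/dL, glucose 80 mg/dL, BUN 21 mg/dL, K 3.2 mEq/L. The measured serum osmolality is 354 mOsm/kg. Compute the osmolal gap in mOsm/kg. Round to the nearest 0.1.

58.1 mOsm/kg

Calculated osmolality = 2·Na + glucose/18 + BUN/2.8
= 2·142 + 80/18 + 21/2.8
= 284 + 4.44 + 7.50
= 295.94 mOsm/kg ≈ 295.9 mOsm/kg
Osmolar gap = measured − calculated = 354 − 295.9 = 58.1 mOsm/kg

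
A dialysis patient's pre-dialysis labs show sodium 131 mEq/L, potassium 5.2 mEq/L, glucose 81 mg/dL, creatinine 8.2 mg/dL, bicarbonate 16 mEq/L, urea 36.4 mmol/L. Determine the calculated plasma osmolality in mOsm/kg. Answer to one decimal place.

Calculated osmolality = 2·Na + glucose/18 + urea
= 2·131 + 81/18 + 36.4
= 262 + 4.50 + 36.40
= 302.9 mOsm/kg

302.9 mOsm/kg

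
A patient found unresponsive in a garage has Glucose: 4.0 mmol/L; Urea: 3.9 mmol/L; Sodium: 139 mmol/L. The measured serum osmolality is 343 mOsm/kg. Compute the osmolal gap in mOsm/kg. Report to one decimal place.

Calculated osmolality = 2·Na + glucose + urea
= 2·139 + 4 + 3.9
= 278 + 4 + 3.90
= 285.9 mOsm/kg ≈ 285.9 mOsm/kg
Osmolar gap = measured − calculated = 343 − 285.9 = 57.1 mOsm/kg

57.1 mOsm/kg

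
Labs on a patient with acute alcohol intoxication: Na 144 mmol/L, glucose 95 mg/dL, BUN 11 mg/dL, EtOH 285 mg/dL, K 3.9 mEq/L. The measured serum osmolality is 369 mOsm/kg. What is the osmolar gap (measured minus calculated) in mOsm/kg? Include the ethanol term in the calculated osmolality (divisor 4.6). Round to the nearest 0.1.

Calculated osmolality = 2·Na + glucose/18 + BUN/2.8 + ethanol/4.6
= 2·144 + 95/18 + 11/2.8 + 285/4.6
= 288 + 5.28 + 3.93 + 61.96
= 359.17 mOsm/kg ≈ 359.2 mOsm/kg
Osmolar gap = measured − calculated = 369 − 359.2 = 9.8 mOsm/kg

9.8 mOsm/kg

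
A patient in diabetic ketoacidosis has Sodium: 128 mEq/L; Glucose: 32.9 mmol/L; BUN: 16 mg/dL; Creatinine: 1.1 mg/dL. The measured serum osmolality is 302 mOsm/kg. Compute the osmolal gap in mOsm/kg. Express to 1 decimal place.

Calculated osmolality = 2·Na + glucose + BUN/2.8
= 2·128 + 32.9 + 16/2.8
= 256 + 32.90 + 5.71
= 294.61 mOsm/kg ≈ 294.6 mOsm/kg
Osmolar gap = measured − calculated = 302 − 294.6 = 7.4 mOsm/kg

7.4 mOsm/kg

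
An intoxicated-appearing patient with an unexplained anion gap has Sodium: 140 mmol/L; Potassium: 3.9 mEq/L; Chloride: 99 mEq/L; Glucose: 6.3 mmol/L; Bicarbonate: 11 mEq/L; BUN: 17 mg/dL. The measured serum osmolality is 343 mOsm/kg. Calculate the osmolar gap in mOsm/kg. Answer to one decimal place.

Calculated osmolality = 2·Na + glucose + BUN/2.8
= 2·140 + 6.3 + 17/2.8
= 280 + 6.30 + 6.07
= 292.37 mOsm/kg ≈ 292.4 mOsm/kg
Osmolar gap = measured − calculated = 343 − 292.4 = 50.6 mOsm/kg

50.6 mOsm/kg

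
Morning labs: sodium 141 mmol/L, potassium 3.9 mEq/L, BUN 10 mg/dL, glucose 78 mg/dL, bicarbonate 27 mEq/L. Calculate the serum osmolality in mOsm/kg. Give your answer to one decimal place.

289.9 mOsm/kg

Calculated osmolality = 2·Na + glucose/18 + BUN/2.8
= 2·141 + 78/18 + 10/2.8
= 282 + 4.33 + 3.57
= 289.9 mOsm/kg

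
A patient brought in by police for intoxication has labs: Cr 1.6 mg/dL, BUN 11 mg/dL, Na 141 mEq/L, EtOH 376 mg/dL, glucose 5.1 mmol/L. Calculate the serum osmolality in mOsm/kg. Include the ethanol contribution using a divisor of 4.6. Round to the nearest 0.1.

372.8 mOsm/kg

Calculated osmolality = 2·Na + glucose + BUN/2.8 + ethanol/4.6
= 2·141 + 5.1 + 11/2.8 + 376/4.6
= 282 + 5.10 + 3.93 + 81.74
= 372.77 mOsm/kg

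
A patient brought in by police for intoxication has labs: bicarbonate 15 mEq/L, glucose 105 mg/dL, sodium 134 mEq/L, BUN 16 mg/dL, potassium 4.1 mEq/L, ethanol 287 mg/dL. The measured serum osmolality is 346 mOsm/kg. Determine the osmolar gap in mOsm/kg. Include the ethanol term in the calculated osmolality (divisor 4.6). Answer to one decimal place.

4.1 mOsm/kg

Calculated osmolality = 2·Na + glucose/18 + BUN/2.8 + ethanol/4.6
= 2·134 + 105/18 + 16/2.8 + 287/4.6
= 268 + 5.83 + 5.71 + 62.39
= 341.93 mOsm/kg ≈ 341.9 mOsm/kg
Osmolar gap = measured − calculated = 346 − 341.9 = 4.1 mOsm/kg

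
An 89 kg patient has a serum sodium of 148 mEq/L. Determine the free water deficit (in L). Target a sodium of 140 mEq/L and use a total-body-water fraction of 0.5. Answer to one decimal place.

TBW = 0.5 · 89 = 44.5 L
Free water deficit = TBW · (Na/140 − 1)
= 44.5 · (148/140 − 1)
= 44.5 · 0.0571
= 2.54 L

2.5 L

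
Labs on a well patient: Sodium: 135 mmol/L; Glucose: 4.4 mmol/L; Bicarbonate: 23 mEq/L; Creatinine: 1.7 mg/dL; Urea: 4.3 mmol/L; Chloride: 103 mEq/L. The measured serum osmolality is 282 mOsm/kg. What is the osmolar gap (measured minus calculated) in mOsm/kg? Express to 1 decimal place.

Calculated osmolality = 2·Na + glucose + urea
= 2·135 + 4.4 + 4.3
= 270 + 4.40 + 4.30
= 278.7 mOsm/kg ≈ 278.7 mOsm/kg
Osmolar gap = measured − calculated = 282 − 278.7 = 3.3 mOsm/kg

3.3 mOsm/kg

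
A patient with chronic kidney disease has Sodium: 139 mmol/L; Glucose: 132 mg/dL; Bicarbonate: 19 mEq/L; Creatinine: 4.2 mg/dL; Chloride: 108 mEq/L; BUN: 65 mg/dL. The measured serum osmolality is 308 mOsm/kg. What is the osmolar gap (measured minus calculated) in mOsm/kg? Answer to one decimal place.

-0.5 mOsm/kg

Calculated osmolality = 2·Na + glucose/18 + BUN/2.8
= 2·139 + 132/18 + 65/2.8
= 278 + 7.33 + 23.21
= 308.54 mOsm/kg ≈ 308.5 mOsm/kg
Osmolar gap = measured − calculated = 308 − 308.5 = -0.5 mOsm/kg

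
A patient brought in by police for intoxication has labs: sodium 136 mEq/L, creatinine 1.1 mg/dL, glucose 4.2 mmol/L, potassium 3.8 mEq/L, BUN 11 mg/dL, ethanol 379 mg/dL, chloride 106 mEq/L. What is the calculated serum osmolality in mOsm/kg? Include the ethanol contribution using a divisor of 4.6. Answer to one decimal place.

Calculated osmolality = 2·Na + glucose + BUN/2.8 + ethanol/4.6
= 2·136 + 4.2 + 11/2.8 + 379/4.6
= 272 + 4.20 + 3.93 + 82.39
= 362.52 mOsm/kg

362.5 mOsm/kg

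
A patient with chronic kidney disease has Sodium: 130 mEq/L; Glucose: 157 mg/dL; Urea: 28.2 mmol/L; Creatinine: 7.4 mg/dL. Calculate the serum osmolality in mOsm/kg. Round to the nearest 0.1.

296.9 mOsm/kg

Calculated osmolality = 2·Na + glucose/18 + urea
= 2·130 + 157/18 + 28.2
= 260 + 8.72 + 28.20
= 296.92 mOsm/kg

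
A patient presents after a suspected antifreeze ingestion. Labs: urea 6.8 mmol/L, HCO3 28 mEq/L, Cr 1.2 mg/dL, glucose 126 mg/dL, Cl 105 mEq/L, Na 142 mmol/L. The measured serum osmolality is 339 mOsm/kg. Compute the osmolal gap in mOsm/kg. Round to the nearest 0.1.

Calculated osmolality = 2·Na + glucose/18 + urea
= 2·142 + 126/18 + 6.8
= 284 + 7 + 6.80
= 297.8 mOsm/kg ≈ 297.8 mOsm/kg
Osmolar gap = measured − calculated = 339 − 297.8 = 41.2 mOsm/kg

41.2 mOsm/kg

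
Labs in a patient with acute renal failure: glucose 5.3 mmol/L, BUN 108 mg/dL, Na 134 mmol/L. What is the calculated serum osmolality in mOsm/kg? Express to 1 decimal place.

311.9 mOsm/kg

Calculated osmolality = 2·Na + glucose + BUN/2.8
= 2·134 + 5.3 + 108/2.8
= 268 + 5.30 + 38.57
= 311.87 mOsm/kg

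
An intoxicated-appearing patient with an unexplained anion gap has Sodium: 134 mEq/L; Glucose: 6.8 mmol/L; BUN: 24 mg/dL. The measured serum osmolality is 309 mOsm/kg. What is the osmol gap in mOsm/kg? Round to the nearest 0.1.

Calculated osmolality = 2·Na + glucose + BUN/2.8
= 2·134 + 6.8 + 24/2.8
= 268 + 6.80 + 8.57
= 283.37 mOsm/kg ≈ 283.4 mOsm/kg
Osmolar gap = measured − calculated = 309 − 283.4 = 25.6 mOsm/kg

25.6 mOsm/kg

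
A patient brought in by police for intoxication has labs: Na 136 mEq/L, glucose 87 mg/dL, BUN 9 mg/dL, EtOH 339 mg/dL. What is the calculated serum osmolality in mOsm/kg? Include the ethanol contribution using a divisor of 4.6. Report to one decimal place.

Calculated osmolality = 2·Na + glucose/18 + BUN/2.8 + ethanol/4.6
= 2·136 + 87/18 + 9/2.8 + 339/4.6
= 272 + 4.83 + 3.21 + 73.70
= 353.74 mOsm/kg

353.7 mOsm/kg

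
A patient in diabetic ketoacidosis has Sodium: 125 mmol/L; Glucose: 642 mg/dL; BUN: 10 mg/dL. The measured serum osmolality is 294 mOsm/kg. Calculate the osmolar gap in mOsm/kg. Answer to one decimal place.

4.8 mOsm/kg

Calculated osmolality = 2·Na + glucose/18 + BUN/2.8
= 2·125 + 642/18 + 10/2.8
= 250 + 35.67 + 3.57
= 289.24 mOsm/kg ≈ 289.2 mOsm/kg
Osmolar gap = measured − calculated = 294 − 289.2 = 4.8 mOsm/kg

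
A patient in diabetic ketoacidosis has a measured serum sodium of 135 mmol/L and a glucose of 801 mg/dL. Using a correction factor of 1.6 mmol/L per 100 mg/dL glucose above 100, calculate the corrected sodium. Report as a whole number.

146 mmol/L

Corrected Na = measured Na + 1.6 · (glucose − 100)/100
= 135 + 1.6 · (801 − 100)/100
= 135 + 11.2
= 146.2 mmol/L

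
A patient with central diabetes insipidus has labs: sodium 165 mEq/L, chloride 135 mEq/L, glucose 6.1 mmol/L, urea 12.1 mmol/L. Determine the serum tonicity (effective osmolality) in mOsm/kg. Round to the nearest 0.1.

Effective osmolality excludes urea (freely permeant across cell membranes):
2·Na + glucose
= 2·165 + 6.1
= 330 + 6.1
= 336.1 mOsm/kg

336.1 mOsm/kg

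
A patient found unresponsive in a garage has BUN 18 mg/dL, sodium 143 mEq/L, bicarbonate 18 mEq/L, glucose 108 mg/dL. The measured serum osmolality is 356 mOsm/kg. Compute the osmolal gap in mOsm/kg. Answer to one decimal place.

Calculated osmolality = 2·Na + glucose/18 + BUN/2.8
= 2·143 + 108/18 + 18/2.8
= 286 + 6 + 6.43
= 298.43 mOsm/kg ≈ 298.4 mOsm/kg
Osmolar gap = measured − calculated = 356 − 298.4 = 57.6 mOsm/kg

57.6 mOsm/kg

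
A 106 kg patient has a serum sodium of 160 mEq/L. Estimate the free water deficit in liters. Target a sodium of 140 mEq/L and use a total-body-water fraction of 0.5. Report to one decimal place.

7.6 L

TBW = 0.5 · 106 = 53 L
Free water deficit = TBW · (Na/140 − 1)
= 53 · (160/140 − 1)
= 53 · 0.1429
= 7.57 L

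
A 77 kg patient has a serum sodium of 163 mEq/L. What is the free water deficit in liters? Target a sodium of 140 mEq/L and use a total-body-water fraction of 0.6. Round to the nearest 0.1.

TBW = 0.6 · 77 = 46.2 L
Free water deficit = TBW · (Na/140 − 1)
= 46.2 · (163/140 − 1)
= 46.2 · 0.1643
= 7.59 L

7.6 L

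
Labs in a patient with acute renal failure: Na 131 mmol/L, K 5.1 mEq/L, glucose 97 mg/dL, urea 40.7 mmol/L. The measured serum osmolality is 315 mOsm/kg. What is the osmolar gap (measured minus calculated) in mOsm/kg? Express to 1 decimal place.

6.9 mOsm/kg

Calculated osmolality = 2·Na + glucose/18 + urea
= 2·131 + 97/18 + 40.7
= 262 + 5.39 + 40.70
= 308.09 mOsm/kg ≈ 308.1 mOsm/kg
Osmolar gap = measured − calculated = 315 − 308.1 = 6.9 mOsm/kg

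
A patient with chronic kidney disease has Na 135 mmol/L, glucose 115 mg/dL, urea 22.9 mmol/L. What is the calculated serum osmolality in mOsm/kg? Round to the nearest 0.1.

Calculated osmolality = 2·Na + glucose/18 + urea
= 2·135 + 115/18 + 22.9
= 270 + 6.39 + 22.90
= 299.29 mOsm/kg

299.3 mOsm/kg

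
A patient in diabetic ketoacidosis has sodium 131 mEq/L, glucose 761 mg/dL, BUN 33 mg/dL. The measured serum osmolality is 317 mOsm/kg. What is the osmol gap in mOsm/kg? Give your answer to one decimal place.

Calculated osmolality = 2·Na + glucose/18 + BUN/2.8
= 2·131 + 761/18 + 33/2.8
= 262 + 42.28 + 11.79
= 316.07 mOsm/kg ≈ 316.1 mOsm/kg
Osmolar gap = measured − calculated = 317 − 316.1 = 0.9 mOsm/kg

0.9 mOsm/kg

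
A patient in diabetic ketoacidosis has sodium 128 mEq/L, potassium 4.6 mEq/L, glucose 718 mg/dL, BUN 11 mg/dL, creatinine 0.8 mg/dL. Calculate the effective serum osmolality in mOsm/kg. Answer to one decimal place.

Effective osmolality excludes urea (freely permeant across cell membranes):
2·Na + glucose/18
= 2·128 + 718/18
= 256 + 39.89
= 295.89 mOsm/kg

295.9 mOsm/kg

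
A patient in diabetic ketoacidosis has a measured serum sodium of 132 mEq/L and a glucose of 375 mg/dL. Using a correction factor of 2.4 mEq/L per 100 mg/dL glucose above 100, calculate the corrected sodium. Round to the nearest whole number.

Corrected Na = measured Na + 2.4 · (glucose − 100)/100
= 132 + 2.4 · (375 − 100)/100
= 132 + 6.6
= 138.6 mEq/L

139 mEq/L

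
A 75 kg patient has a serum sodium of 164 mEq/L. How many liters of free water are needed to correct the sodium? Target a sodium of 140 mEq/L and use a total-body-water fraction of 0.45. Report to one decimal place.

TBW = 0.45 · 75 = 33.75 L
Free water deficit = TBW · (Na/140 − 1)
= 33.75 · (164/140 − 1)
= 33.75 · 0.1714
= 5.78 L

5.8 L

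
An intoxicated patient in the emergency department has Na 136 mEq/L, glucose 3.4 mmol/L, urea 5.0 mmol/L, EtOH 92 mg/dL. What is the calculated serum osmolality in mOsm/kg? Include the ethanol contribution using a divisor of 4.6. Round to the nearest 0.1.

Calculated osmolality = 2·Na + glucose + urea + ethanol/4.6
= 2·136 + 3.4 + 5 + 92/4.6
= 272 + 3.40 + 5 + 20
= 300.4 mOsm/kg

300.4 mOsm/kg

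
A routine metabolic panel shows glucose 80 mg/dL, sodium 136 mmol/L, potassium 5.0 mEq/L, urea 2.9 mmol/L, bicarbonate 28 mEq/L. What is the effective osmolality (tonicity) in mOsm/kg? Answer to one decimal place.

276.4 mOsm/kg

Effective osmolality excludes urea (freely permeant across cell membranes):
2·Na + glucose/18
= 2·136 + 80/18
= 272 + 4.44
= 276.44 mOsm/kg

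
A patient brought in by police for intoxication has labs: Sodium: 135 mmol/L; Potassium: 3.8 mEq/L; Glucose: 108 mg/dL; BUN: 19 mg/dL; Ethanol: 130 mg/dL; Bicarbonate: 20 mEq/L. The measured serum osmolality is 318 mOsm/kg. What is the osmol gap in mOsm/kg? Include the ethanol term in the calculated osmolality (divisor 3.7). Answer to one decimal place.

0.1 mOsm/kg

Calculated osmolality = 2·Na + glucose/18 + BUN/2.8 + ethanol/3.7
= 2·135 + 108/18 + 19/2.8 + 130/3.7
= 270 + 6 + 6.79 + 35.14
= 317.93 mOsm/kg ≈ 317.9 mOsm/kg
Osmolar gap = measured − calculated = 318 − 317.9 = 0.1 mOsm/kg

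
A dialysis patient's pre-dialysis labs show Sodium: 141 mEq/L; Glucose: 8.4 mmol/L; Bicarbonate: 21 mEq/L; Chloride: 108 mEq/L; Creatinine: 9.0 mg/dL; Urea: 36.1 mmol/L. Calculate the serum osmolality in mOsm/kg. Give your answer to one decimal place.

326.5 mOsm/kg

Calculated osmolality = 2·Na + glucose + urea
= 2·141 + 8.4 + 36.1
= 282 + 8.40 + 36.10
= 326.5 mOsm/kg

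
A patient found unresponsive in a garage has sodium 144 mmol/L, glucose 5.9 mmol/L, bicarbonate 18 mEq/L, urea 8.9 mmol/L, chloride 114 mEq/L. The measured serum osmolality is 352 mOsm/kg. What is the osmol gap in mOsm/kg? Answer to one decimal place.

49.2 mOsm/kg

Calculated osmolality = 2·Na + glucose + urea
= 2·144 + 5.9 + 8.9
= 288 + 5.90 + 8.90
= 302.8 mOsm/kg ≈ 302.8 mOsm/kg
Osmolar gap = measured − calculated = 352 − 302.8 = 49.2 mOsm/kg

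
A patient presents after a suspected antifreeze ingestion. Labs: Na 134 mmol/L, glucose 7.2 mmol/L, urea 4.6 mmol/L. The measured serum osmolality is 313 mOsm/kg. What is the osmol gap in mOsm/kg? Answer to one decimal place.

Calculated osmolality = 2·Na + glucose + urea
= 2·134 + 7.2 + 4.6
= 268 + 7.20 + 4.60
= 279.8 mOsm/kg ≈ 279.8 mOsm/kg
Osmolar gap = measured − calculated = 313 − 279.8 = 33.2 mOsm/kg

33.2 mOsm/kg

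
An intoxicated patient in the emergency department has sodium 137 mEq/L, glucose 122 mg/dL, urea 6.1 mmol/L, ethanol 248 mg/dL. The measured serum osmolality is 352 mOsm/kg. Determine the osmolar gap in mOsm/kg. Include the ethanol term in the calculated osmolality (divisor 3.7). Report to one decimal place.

-1.9 mOsm/kg

Calculated osmolality = 2·Na + glucose/18 + urea + ethanol/3.7
= 2·137 + 122/18 + 6.1 + 248/3.7
= 274 + 6.78 + 6.10 + 67.03
= 353.91 mOsm/kg ≈ 353.9 mOsm/kg
Osmolar gap = measured − calculated = 352 − 353.9 = -1.9 mOsm/kg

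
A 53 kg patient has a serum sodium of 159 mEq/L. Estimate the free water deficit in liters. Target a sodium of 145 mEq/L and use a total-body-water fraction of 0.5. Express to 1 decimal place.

2.6 L

TBW = 0.5 · 53 = 26.5 L
Free water deficit = TBW · (Na/145 − 1)
= 26.5 · (159/145 − 1)
= 26.5 · 0.0966
= 2.56 L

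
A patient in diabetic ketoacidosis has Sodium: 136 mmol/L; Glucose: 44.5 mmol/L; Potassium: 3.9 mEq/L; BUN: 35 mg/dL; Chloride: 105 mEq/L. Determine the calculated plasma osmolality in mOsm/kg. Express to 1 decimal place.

Calculated osmolality = 2·Na + glucose + BUN/2.8
= 2·136 + 44.5 + 35/2.8
= 272 + 44.50 + 12.50
= 329 mOsm/kg

329.0 mOsm/kg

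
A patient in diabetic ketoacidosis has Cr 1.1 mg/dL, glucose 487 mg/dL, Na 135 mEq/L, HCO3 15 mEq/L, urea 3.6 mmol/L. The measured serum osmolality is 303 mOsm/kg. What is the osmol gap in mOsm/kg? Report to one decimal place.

Calculated osmolality = 2·Na + glucose/18 + urea
= 2·135 + 487/18 + 3.6
= 270 + 27.06 + 3.60
= 300.66 mOsm/kg ≈ 300.7 mOsm/kg
Osmolar gap = measured − calculated = 303 − 300.7 = 2.3 mOsm/kg

2.3 mOsm/kg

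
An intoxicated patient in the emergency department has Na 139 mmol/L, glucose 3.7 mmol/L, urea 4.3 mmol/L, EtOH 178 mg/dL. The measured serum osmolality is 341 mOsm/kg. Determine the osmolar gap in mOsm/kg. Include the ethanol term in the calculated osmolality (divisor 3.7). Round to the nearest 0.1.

Calculated osmolality = 2·Na + glucose + urea + ethanol/3.7
= 2·139 + 3.7 + 4.3 + 178/3.7
= 278 + 3.70 + 4.30 + 48.11
= 334.11 mOsm/kg ≈ 334.1 mOsm/kg
Osmolar gap = measured − calculated = 341 − 334.1 = 6.9 mOsm/kg

6.9 mOsm/kg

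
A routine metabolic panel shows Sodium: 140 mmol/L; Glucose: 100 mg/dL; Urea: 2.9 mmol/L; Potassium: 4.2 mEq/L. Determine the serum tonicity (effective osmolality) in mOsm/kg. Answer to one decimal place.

Effective osmolality excludes urea (freely permeant across cell membranes):
2·Na + glucose/18
= 2·140 + 100/18
= 280 + 5.56
= 285.56 mOsm/kg

285.6 mOsm/kg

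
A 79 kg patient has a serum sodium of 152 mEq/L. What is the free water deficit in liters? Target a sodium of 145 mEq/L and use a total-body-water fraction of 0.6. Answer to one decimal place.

2.3 L

TBW = 0.6 · 79 = 47.4 L
Free water deficit = TBW · (Na/145 − 1)
= 47.4 · (152/145 − 1)
= 47.4 · 0.0483
= 2.29 L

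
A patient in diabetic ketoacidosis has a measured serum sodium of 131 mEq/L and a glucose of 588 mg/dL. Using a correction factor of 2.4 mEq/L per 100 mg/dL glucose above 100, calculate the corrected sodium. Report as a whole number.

143 mEq/L

Corrected Na = measured Na + 2.4 · (glucose − 100)/100
= 131 + 2.4 · (588 − 100)/100
= 131 + 11.7
= 142.7 mEq/L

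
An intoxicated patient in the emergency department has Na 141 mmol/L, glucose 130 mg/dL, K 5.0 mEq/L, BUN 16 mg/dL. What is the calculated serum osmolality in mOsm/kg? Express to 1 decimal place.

Calculated osmolality = 2·Na + glucose/18 + BUN/2.8
= 2·141 + 130/18 + 16/2.8
= 282 + 7.22 + 5.71
= 294.93 mOsm/kg

294.9 mOsm/kg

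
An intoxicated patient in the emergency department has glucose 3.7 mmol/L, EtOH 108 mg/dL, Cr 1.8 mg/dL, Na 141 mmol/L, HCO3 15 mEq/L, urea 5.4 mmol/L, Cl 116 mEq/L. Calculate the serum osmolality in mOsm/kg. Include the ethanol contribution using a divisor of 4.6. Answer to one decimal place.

314.6 mOsm/kg

Calculated osmolality = 2·Na + glucose + urea + ethanol/4.6
= 2·141 + 3.7 + 5.4 + 108/4.6
= 282 + 3.70 + 5.40 + 23.48
= 314.58 mOsm/kg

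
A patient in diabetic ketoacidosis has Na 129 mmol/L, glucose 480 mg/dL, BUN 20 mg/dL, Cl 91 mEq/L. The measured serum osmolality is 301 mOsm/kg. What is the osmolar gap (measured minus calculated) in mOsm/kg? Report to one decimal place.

Calculated osmolality = 2·Na + glucose/18 + BUN/2.8
= 2·129 + 480/18 + 20/2.8
= 258 + 26.67 + 7.14
= 291.81 mOsm/kg ≈ 291.8 mOsm/kg
Osmolar gap = measured − calculated = 301 − 291.8 = 9.2 mOsm/kg

9.2 mOsm/kg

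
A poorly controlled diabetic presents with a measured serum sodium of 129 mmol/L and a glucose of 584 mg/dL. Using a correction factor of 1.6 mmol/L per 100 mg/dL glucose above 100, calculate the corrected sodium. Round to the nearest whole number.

137 mmol/L

Corrected Na = measured Na + 1.6 · (glucose − 100)/100
= 129 + 1.6 · (584 − 100)/100
= 129 + 7.7
= 136.7 mmol/L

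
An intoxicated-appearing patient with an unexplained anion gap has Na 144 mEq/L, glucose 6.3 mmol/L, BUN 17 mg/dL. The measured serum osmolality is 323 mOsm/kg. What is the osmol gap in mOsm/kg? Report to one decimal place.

Calculated osmolality = 2·Na + glucose + BUN/2.8
= 2·144 + 6.3 + 17/2.8
= 288 + 6.30 + 6.07
= 300.37 mOsm/kg ≈ 300.4 mOsm/kg
Osmolar gap = measured − calculated = 323 − 300.4 = 22.6 mOsm/kg

22.6 mOsm/kg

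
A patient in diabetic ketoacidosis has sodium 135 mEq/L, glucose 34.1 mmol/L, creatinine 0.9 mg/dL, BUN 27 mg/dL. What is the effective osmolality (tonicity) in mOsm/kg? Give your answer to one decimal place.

304.1 mOsm/kg

Effective osmolality excludes urea (freely permeant across cell membranes):
2·Na + glucose
= 2·135 + 34.1
= 270 + 34.1
= 304.1 mOsm/kg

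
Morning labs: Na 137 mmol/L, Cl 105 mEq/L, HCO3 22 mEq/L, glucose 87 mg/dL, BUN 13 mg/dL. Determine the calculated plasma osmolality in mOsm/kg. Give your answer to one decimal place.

Calculated osmolality = 2·Na + glucose/18 + BUN/2.8
= 2·137 + 87/18 + 13/2.8
= 274 + 4.83 + 4.64
= 283.47 mOsm/kg

283.5 mOsm/kg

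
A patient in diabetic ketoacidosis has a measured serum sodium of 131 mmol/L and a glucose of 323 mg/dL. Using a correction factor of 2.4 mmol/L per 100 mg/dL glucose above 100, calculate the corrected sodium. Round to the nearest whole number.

136 mmol/L

Corrected Na = measured Na + 2.4 · (glucose − 100)/100
= 131 + 2.4 · (323 − 100)/100
= 131 + 5.4
= 136.4 mmol/L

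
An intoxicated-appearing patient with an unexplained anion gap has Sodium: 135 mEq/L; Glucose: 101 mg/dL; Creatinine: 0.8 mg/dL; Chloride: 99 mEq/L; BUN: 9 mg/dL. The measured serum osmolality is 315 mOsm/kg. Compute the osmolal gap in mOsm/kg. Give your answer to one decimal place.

36.2 mOsm/kg

Calculated osmolality = 2·Na + glucose/18 + BUN/2.8
= 2·135 + 101/18 + 9/2.8
= 270 + 5.61 + 3.21
= 278.82 mOsm/kg ≈ 278.8 mOsm/kg
Osmolar gap = measured − calculated = 315 − 278.8 = 36.2 mOsm/kg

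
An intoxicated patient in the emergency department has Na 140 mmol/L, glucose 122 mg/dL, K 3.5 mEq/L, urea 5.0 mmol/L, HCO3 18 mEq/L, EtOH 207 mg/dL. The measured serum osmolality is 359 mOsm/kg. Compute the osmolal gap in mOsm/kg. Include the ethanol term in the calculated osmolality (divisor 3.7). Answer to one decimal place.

11.3 mOsm/kg

Calculated osmolality = 2·Na + glucose/18 + urea + ethanol/3.7
= 2·140 + 122/18 + 5 + 207/3.7
= 280 + 6.78 + 5 + 55.95
= 347.73 mOsm/kg ≈ 347.7 mOsm/kg
Osmolar gap = measured − calculated = 359 − 347.7 = 11.3 mOsm/kg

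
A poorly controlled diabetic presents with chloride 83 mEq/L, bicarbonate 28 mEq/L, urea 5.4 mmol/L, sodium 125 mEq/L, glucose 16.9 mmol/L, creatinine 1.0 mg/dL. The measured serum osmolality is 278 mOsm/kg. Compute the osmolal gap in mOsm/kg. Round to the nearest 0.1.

5.7 mOsm/kg

Calculated osmolality = 2·Na + glucose + urea
= 2·125 + 16.9 + 5.4
= 250 + 16.90 + 5.40
= 272.3 mOsm/kg ≈ 272.3 mOsm/kg
Osmolar gap = measured − calculated = 278 − 272.3 = 5.7 mOsm/kg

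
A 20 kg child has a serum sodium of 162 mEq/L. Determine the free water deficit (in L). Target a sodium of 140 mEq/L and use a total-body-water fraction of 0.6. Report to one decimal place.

TBW = 0.6 · 20 = 12 L
Free water deficit = TBW · (Na/140 − 1)
= 12 · (162/140 − 1)
= 12 · 0.1571
= 1.89 L

1.9 L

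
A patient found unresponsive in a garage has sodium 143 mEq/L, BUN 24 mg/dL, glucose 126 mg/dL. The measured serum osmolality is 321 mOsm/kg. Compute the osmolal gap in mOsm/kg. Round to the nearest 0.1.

Calculated osmolality = 2·Na + glucose/18 + BUN/2.8
= 2·143 + 126/18 + 24/2.8
= 286 + 7 + 8.57
= 301.57 mOsm/kg ≈ 301.6 mOsm/kg
Osmolar gap = measured − calculated = 321 − 301.6 = 19.4 mOsm/kg

19.4 mOsm/kg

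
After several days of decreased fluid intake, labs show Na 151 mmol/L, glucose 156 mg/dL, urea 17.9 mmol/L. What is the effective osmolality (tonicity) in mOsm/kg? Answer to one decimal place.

Effective osmolality excludes urea (freely permeant across cell membranes):
2·Na + glucose/18
= 2·151 + 156/18
= 302 + 8.67
= 310.67 mOsm/kg

310.7 mOsm/kg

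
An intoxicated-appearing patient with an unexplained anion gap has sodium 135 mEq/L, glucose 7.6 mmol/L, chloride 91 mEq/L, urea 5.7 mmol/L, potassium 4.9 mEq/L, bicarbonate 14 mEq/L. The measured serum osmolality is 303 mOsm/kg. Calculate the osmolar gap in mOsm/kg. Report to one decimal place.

Calculated osmolality = 2·Na + glucose + urea
= 2·135 + 7.6 + 5.7
= 270 + 7.60 + 5.70
= 283.3 mOsm/kg ≈ 283.3 mOsm/kg
Osmolar gap = measured − calculated = 303 − 283.3 = 19.7 mOsm/kg

19.7 mOsm/kg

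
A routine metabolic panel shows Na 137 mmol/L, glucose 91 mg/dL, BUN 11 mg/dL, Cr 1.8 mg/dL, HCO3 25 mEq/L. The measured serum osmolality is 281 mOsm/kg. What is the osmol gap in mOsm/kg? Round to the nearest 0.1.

Calculated osmolality = 2·Na + glucose/18 + BUN/2.8
= 2·137 + 91/18 + 11/2.8
= 274 + 5.06 + 3.93
= 282.99 mOsm/kg ≈ 283.0 mOsm/kg
Osmolar gap = measured − calculated = 281 − 283.0 = -2.0 mOsm/kg

-2.0 mOsm/kg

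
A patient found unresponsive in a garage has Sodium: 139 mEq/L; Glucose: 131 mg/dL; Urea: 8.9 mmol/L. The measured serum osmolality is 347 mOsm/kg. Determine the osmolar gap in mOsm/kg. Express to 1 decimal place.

Calculated osmolality = 2·Na + glucose/18 + urea
= 2·139 + 131/18 + 8.9
= 278 + 7.28 + 8.90
= 294.18 mOsm/kg ≈ 294.2 mOsm/kg
Osmolar gap = measured − calculated = 347 − 294.2 = 52.8 mOsm/kg

52.8 mOsm/kg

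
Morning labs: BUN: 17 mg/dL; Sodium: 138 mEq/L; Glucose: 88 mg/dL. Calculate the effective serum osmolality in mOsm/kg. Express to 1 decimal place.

Effective osmolality excludes urea (freely permeant across cell membranes):
2·Na + glucose/18
= 2·138 + 88/18
= 276 + 4.89
= 280.89 mOsm/kg

280.9 mOsm/kg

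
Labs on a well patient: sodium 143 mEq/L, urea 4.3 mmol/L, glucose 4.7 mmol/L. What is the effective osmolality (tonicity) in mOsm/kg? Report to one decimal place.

290.7 mOsm/kg

Effective osmolality excludes urea (freely permeant across cell membranes):
2·Na + glucose
= 2·143 + 4.7
= 286 + 4.7
= 290.7 mOsm/kg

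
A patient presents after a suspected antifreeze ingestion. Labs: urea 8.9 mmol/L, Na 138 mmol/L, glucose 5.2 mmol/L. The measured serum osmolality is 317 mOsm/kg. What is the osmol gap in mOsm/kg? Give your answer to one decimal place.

Calculated osmolality = 2·Na + glucose + urea
= 2·138 + 5.2 + 8.9
= 276 + 5.20 + 8.90
= 290.1 mOsm/kg ≈ 290.1 mOsm/kg
Osmolar gap = measured − calculated = 317 − 290.1 = 26.9 mOsm/kg

26.9 mOsm/kg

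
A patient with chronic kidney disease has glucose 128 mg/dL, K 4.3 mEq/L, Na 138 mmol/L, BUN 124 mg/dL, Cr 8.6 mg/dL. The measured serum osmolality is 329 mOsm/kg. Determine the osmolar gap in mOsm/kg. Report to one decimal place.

Calculated osmolality = 2·Na + glucose/18 + BUN/2.8
= 2·138 + 128/18 + 124/2.8
= 276 + 7.11 + 44.29
= 327.4 mOsm/kg ≈ 327.4 mOsm/kg
Osmolar gap = measured − calculated = 329 − 327.4 = 1.6 mOsm/kg

1.6 mOsm/kg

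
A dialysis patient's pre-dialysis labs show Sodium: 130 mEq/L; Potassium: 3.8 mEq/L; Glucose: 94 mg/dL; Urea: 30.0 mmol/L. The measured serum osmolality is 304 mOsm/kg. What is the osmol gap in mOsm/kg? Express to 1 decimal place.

8.8 mOsm/kg

Calculated osmolality = 2·Na + glucose/18 + urea
= 2·130 + 94/18 + 30
= 260 + 5.22 + 30
= 295.22 mOsm/kg ≈ 295.2 mOsm/kg
Osmolar gap = measured − calculated = 304 − 295.2 = 8.8 mOsm/kg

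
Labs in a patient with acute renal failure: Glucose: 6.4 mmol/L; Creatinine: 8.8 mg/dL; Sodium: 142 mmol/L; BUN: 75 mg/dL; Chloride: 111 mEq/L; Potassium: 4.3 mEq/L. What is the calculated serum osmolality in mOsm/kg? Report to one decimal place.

317.2 mOsm/kg

Calculated osmolality = 2·Na + glucose + BUN/2.8
= 2·142 + 6.4 + 75/2.8
= 284 + 6.40 + 26.79
= 317.19 mOsm/kg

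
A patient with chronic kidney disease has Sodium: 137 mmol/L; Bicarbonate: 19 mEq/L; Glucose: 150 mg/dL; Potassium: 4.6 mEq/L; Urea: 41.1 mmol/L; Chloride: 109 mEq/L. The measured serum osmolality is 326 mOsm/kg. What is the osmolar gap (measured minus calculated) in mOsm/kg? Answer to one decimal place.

Calculated osmolality = 2·Na + glucose/18 + urea
= 2·137 + 150/18 + 41.1
= 274 + 8.33 + 41.10
= 323.43 mOsm/kg ≈ 323.4 mOsm/kg
Osmolar gap = measured − calculated = 326 − 323.4 = 2.6 mOsm/kg

2.6 mOsm/kg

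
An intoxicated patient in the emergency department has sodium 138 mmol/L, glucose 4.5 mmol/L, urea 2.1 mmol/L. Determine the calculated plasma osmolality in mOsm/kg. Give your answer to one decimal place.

Calculated osmolality = 2·Na + glucose + urea
= 2·138 + 4.5 + 2.1
= 276 + 4.50 + 2.10
= 282.6 mOsm/kg

282.6 mOsm/kg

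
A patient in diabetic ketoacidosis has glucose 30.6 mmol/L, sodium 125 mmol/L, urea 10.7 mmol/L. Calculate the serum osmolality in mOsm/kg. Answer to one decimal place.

Calculated osmolality = 2·Na + glucose + urea
= 2·125 + 30.6 + 10.7
= 250 + 30.60 + 10.70
= 291.3 mOsm/kg

291.3 mOsm/kg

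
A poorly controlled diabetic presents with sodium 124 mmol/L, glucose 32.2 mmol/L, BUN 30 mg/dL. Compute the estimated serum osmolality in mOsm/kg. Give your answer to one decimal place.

Calculated osmolality = 2·Na + glucose + BUN/2.8
= 2·124 + 32.2 + 30/2.8
= 248 + 32.20 + 10.71
= 290.91 mOsm/kg

290.9 mOsm/kg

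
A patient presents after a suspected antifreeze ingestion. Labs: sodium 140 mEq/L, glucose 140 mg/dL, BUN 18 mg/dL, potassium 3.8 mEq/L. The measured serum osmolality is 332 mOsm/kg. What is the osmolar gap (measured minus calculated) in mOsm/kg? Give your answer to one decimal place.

Calculated osmolality = 2·Na + glucose/18 + BUN/2.8
= 2·140 + 140/18 + 18/2.8
= 280 + 7.78 + 6.43
= 294.21 mOsm/kg ≈ 294.2 mOsm/kg
Osmolar gap = measured − calculated = 332 − 294.2 = 37.8 mOsm/kg

37.8 mOsm/kg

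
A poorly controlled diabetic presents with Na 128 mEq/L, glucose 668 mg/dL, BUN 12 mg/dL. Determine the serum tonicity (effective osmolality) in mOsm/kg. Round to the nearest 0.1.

293.1 mOsm/kg

Effective osmolality excludes urea (freely permeant across cell membranes):
2·Na + glucose/18
= 2·128 + 668/18
= 256 + 37.11
= 293.11 mOsm/kg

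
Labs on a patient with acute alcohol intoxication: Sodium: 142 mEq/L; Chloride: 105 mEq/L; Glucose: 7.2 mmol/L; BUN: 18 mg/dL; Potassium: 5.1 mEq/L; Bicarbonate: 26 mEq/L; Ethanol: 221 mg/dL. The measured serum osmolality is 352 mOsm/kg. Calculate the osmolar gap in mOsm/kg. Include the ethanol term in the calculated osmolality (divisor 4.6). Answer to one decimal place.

6.3 mOsm/kg

Calculated osmolality = 2·Na + glucose + BUN/2.8 + ethanol/4.6
= 2·142 + 7.2 + 18/2.8 + 221/4.6
= 284 + 7.20 + 6.43 + 48.04
= 345.67 mOsm/kg ≈ 345.7 mOsm/kg
Osmolar gap = measured − calculated = 352 − 345.7 = 6.3 mOsm/kg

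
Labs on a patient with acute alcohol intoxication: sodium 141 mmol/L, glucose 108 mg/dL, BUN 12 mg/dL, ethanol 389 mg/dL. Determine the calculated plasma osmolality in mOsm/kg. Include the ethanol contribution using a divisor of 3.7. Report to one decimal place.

Calculated osmolality = 2·Na + glucose/18 + BUN/2.8 + ethanol/3.7
= 2·141 + 108/18 + 12/2.8 + 389/3.7
= 282 + 6 + 4.29 + 105.14
= 397.43 mOsm/kg

397.4 mOsm/kg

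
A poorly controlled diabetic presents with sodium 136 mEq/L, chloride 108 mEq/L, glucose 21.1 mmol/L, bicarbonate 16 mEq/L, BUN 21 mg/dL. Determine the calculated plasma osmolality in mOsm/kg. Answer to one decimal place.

Calculated osmolality = 2·Na + glucose + BUN/2.8
= 2·136 + 21.1 + 21/2.8
= 272 + 21.10 + 7.50
= 300.6 mOsm/kg

300.6 mOsm/kg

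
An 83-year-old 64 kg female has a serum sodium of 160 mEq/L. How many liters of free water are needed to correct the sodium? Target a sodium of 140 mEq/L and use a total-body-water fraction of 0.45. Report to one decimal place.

TBW = 0.45 · 64 = 28.8 L
Free water deficit = TBW · (Na/140 − 1)
= 28.8 · (160/140 − 1)
= 28.8 · 0.1429
= 4.12 L

4.1 L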